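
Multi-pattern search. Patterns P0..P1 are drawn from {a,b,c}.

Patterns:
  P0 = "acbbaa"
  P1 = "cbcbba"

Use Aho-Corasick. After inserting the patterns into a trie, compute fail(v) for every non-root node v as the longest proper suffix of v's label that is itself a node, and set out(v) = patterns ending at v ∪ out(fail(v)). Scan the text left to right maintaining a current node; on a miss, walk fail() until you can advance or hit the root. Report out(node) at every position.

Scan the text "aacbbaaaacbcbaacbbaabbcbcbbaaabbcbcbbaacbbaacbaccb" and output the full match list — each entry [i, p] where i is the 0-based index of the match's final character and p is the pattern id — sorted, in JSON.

Build:
Trie nodes:
  n0 'ε': a→1 c→7
  n1 'a': c→2
  n2 'ac': b→3
  n3 'acb': b→4
  n4 'acbb': a→5
  n5 'acbba': a→6
  n6 'acbbaa': ·  ←P0
  n7 'c': b→8
  n8 'cb': c→9
  n9 'cbc': b→10
  n10 'cbcb': b→11
  n11 'cbcbb': a→12
  n12 'cbcbba': ·  ←P1

BFS fail/out derivation:
  fail(1) 'a': from fail(0)=0 chase 'a': 0 ⇒ 0;  out=∅∪out(0)=∅
  fail(7) 'c': from fail(0)=0 chase 'c': 0 ⇒ 0;  out=∅∪out(0)=∅
  fail(2) 'ac': from fail(1)=0 chase 'c': 0 ⇒ 7;  out=∅∪out(7)=∅
  fail(8) 'cb': from fail(7)=0 chase 'b': 0 ⇒ 0;  out=∅∪out(0)=∅
  fail(3) 'acb': from fail(2)=7 chase 'b': 7 ⇒ 8;  out=∅∪out(8)=∅
  fail(9) 'cbc': from fail(8)=0 chase 'c': 0 ⇒ 7;  out=∅∪out(7)=∅
  fail(4) 'acbb': from fail(3)=8 chase 'b': 8→0 ⇒ 0;  out=∅∪out(0)=∅
  fail(10) 'cbcb': from fail(9)=7 chase 'b': 7 ⇒ 8;  out=∅∪out(8)=∅
  fail(5) 'acbba': from fail(4)=0 chase 'a': 0 ⇒ 1;  out=∅∪out(1)=∅
  fail(11) 'cbcbb': from fail(10)=8 chase 'b': 8→0 ⇒ 0;  out=∅∪out(0)=∅
  fail(6) 'acbbaa': from fail(5)=1 chase 'a': 1→0 ⇒ 1;  out={0}∪out(1)={0}
  fail(12) 'cbcbba': from fail(11)=0 chase 'a': 0 ⇒ 1;  out={1}∪out(1)={1}

Run:
i=0 'a': node 0→1
i=1 'a': node 1→1 (via fail)
i=2 'c': node 1→2
i=3 'b': node 2→3
i=4 'b': node 3→4
i=5 'a': node 4→5
i=6 'a': node 5→6  ** P0@[1:6]
i=7 'a': node 6→1 (via fail)
i=8 'a': node 1→1 (via fail)
i=9 'c': node 1→2
i=10 'b': node 2→3
i=11 'c': node 3→9 (via fail)
i=12 'b': node 9→10
i=13 'a': node 10→1 (via fail)
i=14 'a': node 1→1 (via fail)
i=15 'c': node 1→2
i=16 'b': node 2→3
i=17 'b': node 3→4
i=18 'a': node 4→5
i=19 'a': node 5→6  ** P0@[14:19]
i=20 'b': node 6→0 (via fail)
i=21 'b': node 0→0
i=22 'c': node 0→7
i=23 'b': node 7→8
i=24 'c': node 8→9
i=25 'b': node 9→10
i=26 'b': node 10→11
i=27 'a': node 11→12  ** P1@[22:27]
i=28 'a': node 12→1 (via fail)
i=29 'a': node 1→1 (via fail)
i=30 'b': node 1→0 (via fail)
i=31 'b': node 0→0
i=32 'c': node 0→7
i=33 'b': node 7→8
i=34 'c': node 8→9
i=35 'b': node 9→10
i=36 'b': node 10→11
i=37 'a': node 11→12  ** P1@[32:37]
i=38 'a': node 12→1 (via fail)
i=39 'c': node 1→2
i=40 'b': node 2→3
i=41 'b': node 3→4
i=42 'a': node 4→5
i=43 'a': node 5→6  ** P0@[38:43]
i=44 'c': node 6→2 (via fail)
i=45 'b': node 2→3
i=46 'a': node 3→1 (via fail)
i=47 'c': node 1→2
i=48 'c': node 2→7 (via fail)
i=49 'b': node 7→8

Matches: [[6,0],[19,0],[27,1],[37,1],[43,0]]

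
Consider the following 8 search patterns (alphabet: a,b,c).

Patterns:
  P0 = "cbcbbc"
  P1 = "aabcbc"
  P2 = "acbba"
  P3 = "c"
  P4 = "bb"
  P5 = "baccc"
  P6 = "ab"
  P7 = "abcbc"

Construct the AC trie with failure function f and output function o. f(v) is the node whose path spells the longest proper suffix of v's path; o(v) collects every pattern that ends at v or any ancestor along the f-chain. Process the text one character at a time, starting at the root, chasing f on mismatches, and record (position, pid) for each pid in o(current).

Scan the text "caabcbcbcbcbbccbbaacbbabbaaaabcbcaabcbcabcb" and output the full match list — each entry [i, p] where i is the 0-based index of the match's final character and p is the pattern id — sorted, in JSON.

Build automaton:
Trie nodes:
  n0 'ε': a→7 b→17 c→1
  n1 'c': b→2  ←P3
  n2 'cb': c→3
  n3 'cbc': b→4
  n4 'cbcb': b→5
  n5 'cbcbb': c→6
  n6 'cbcbbc': ·  ←P0
  n7 'a': a→8 b→23 c→13
  n8 'aa': b→9
  n9 'aab': c→10
  n10 'aabc': b→11
  n11 'aabcb': c→12
  n12 'aabcbc': ·  ←P1
  n13 'ac': b→14
  n14 'acb': b→15
  n15 'acbb': a→16
  n16 'acbba': ·  ←P2
  n17 'b': a→19 b→18
  n18 'bb': ·  ←P4
  n19 'ba': c→20
  n20 'bac': c→21
  n21 'bacc': c→22
  n22 'baccc': ·  ←P5
  n23 'ab': c→24  ←P6
  n24 'abc': b→25
  n25 'abcb': c→26
  n26 'abcbc': ·  ←P7

BFS fail/out derivation:
  fail(1) 'c': from fail(0)=0 chase 'c': 0 ⇒ 0;  out={3}∪out(0)={3}
  fail(7) 'a': from fail(0)=0 chase 'a': 0 ⇒ 0;  out=∅∪out(0)=∅
  fail(17) 'b': from fail(0)=0 chase 'b': 0 ⇒ 0;  out=∅∪out(0)=∅
  fail(2) 'cb': from fail(1)=0 chase 'b': 0 ⇒ 17;  out=∅∪out(17)=∅
  fail(8) 'aa': from fail(7)=0 chase 'a': 0 ⇒ 7;  out=∅∪out(7)=∅
  fail(13) 'ac': from fail(7)=0 chase 'c': 0 ⇒ 1;  out=∅∪out(1)={3}
  fail(18) 'bb': from fail(17)=0 chase 'b': 0 ⇒ 17;  out={4}∪out(17)={4}
  fail(19) 'ba': from fail(17)=0 chase 'a': 0 ⇒ 7;  out=∅∪out(7)=∅
  fail(23) 'ab': from fail(7)=0 chase 'b': 0 ⇒ 17;  out={6}∪out(17)={6}
  fail(3) 'cbc': from fail(2)=17 chase 'c': 17→0 ⇒ 1;  out=∅∪out(1)={3}
  fail(9) 'aab': from fail(8)=7 chase 'b': 7 ⇒ 23;  out=∅∪out(23)={6}
  fail(14) 'acb': from fail(13)=1 chase 'b': 1 ⇒ 2;  out=∅∪out(2)=∅
  fail(20) 'bac': from fail(19)=7 chase 'c': 7 ⇒ 13;  out=∅∪out(13)={3}
  fail(24) 'abc': from fail(23)=17 chase 'c': 17→0 ⇒ 1;  out=∅∪out(1)={3}
  fail(4) 'cbcb': from fail(3)=1 chase 'b': 1 ⇒ 2;  out=∅∪out(2)=∅
  fail(10) 'aabc': from fail(9)=23 chase 'c': 23 ⇒ 24;  out=∅∪out(24)={3}
  fail(15) 'acbb': from fail(14)=2 chase 'b': 2→17 ⇒ 18;  out=∅∪out(18)={4}
  fail(21) 'bacc': from fail(20)=13 chase 'c': 13→1→0 ⇒ 1;  out=∅∪out(1)={3}
  fail(25) 'abcb': from fail(24)=1 chase 'b': 1 ⇒ 2;  out=∅∪out(2)=∅
  fail(5) 'cbcbb': from fail(4)=2 chase 'b': 2→17 ⇒ 18;  out=∅∪out(18)={4}
  fail(11) 'aabcb': from fail(10)=24 chase 'b': 24 ⇒ 25;  out=∅∪out(25)=∅
  fail(16) 'acbba': from fail(15)=18 chase 'a': 18→17 ⇒ 19;  out={2}∪out(19)={2}
  fail(22) 'baccc': from fail(21)=1 chase 'c': 1→0 ⇒ 1;  out={5}∪out(1)={3,5}
  fail(26) 'abcbc': from fail(25)=2 chase 'c': 2 ⇒ 3;  out={7}∪out(3)={3,7}
  fail(6) 'cbcbbc': from fail(5)=18 chase 'c': 18→17→0 ⇒ 1;  out={0}∪out(1)={0,3}
  fail(12) 'aabcbc': from fail(11)=25 chase 'c': 25 ⇒ 26;  out={1}∪out(26)={1,3,7}

Text stream:
[0] read 'c'  n0⇒n1  emit P3@[0:0]
[1] read 'a'  n1⇒n7 (fail-walked)
[2] read 'a'  n7⇒n8
[3] read 'b'  n8⇒n9  emit P6@[2:3]
[4] read 'c'  n9⇒n10  emit P3@[4:4]
[5] read 'b'  n10⇒n11
[6] read 'c'  n11⇒n12  emit P1@[1:6],P3@[6:6],P7@[2:6]
[7] read 'b'  n12⇒n4 (fail-walked)
[8] read 'c'  n4⇒n3 (fail-walked)  emit P3@[8:8]
[9] read 'b'  n3⇒n4
[10] read 'c'  n4⇒n3 (fail-walked)  emit P3@[10:10]
[11] read 'b'  n3⇒n4
[12] read 'b'  n4⇒n5  emit P4@[11:12]
[13] read 'c'  n5⇒n6  emit P0@[8:13],P3@[13:13]
[14] read 'c'  n6⇒n1 (fail-walked)  emit P3@[14:14]
[15] read 'b'  n1⇒n2
[16] read 'b'  n2⇒n18 (fail-walked)  emit P4@[15:16]
[17] read 'a'  n18⇒n19 (fail-walked)
[18] read 'a'  n19⇒n8 (fail-walked)
[19] read 'c'  n8⇒n13 (fail-walked)  emit P3@[19:19]
[20] read 'b'  n13⇒n14
[21] read 'b'  n14⇒n15  emit P4@[20:21]
[22] read 'a'  n15⇒n16  emit P2@[18:22]
[23] read 'b'  n16⇒n23 (fail-walked)  emit P6@[22:23]
[24] read 'b'  n23⇒n18 (fail-walked)  emit P4@[23:24]
[25] read 'a'  n18⇒n19 (fail-walked)
[26] read 'a'  n19⇒n8 (fail-walked)
[27] read 'a'  n8⇒n8 (fail-walked)
[28] read 'a'  n8⇒n8 (fail-walked)
[29] read 'b'  n8⇒n9  emit P6@[28:29]
[30] read 'c'  n9⇒n10  emit P3@[30:30]
[31] read 'b'  n10⇒n11
[32] read 'c'  n11⇒n12  emit P1@[27:32],P3@[32:32],P7@[28:32]
[33] read 'a'  n12⇒n7 (fail-walked)
[34] read 'a'  n7⇒n8
[35] read 'b'  n8⇒n9  emit P6@[34:35]
[36] read 'c'  n9⇒n10  emit P3@[36:36]
[37] read 'b'  n10⇒n11
[38] read 'c'  n11⇒n12  emit P1@[33:38],P3@[38:38],P7@[34:38]
[39] read 'a'  n12⇒n7 (fail-walked)
[40] read 'b'  n7⇒n23  emit P6@[39:40]
[41] read 'c'  n23⇒n24  emit P3@[41:41]
[42] read 'b'  n24⇒n25

All matches (sorted): [[0,3],[3,6],[4,3],[6,1],[6,3],[6,7],[8,3],[10,3],[12,4],[13,0],[13,3],[14,3],[16,4],[19,3],[21,4],[22,2],[23,6],[24,4],[29,6],[30,3],[32,1],[32,3],[32,7],[35,6],[36,3],[38,1],[38,3],[38,7],[40,6],[41,3]]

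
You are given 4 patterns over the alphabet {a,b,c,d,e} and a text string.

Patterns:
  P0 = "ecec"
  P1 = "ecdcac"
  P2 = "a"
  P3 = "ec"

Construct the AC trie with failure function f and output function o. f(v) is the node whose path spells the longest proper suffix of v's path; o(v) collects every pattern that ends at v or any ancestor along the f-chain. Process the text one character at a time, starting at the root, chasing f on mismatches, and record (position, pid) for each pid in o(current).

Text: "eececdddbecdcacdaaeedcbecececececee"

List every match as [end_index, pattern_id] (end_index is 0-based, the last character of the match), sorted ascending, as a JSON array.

Build automaton:
Trie (insert patterns):
  0='ε' goto a→9 e→1
  1='e' goto c→2
  2='ec' goto d→5 e→3  ←P3
  3='ece' goto c→4
  4='ecec' goto ·  ←P0
  5='ecd' goto c→6
  6='ecdc' goto a→7
  7='ecdca' goto c→8
  8='ecdcac' goto ·  ←P1
  9='a' goto ·  ←P2

BFS fail/out derivation:
  fail(1) 'e': from fail(0)=0 chase 'e': 0 ⇒ 0;  out=∅∪out(0)=∅
  fail(9) 'a': from fail(0)=0 chase 'a': 0 ⇒ 0;  out={2}∪out(0)={2}
  fail(2) 'ec': from fail(1)=0 chase 'c': 0 ⇒ 0;  out={3}∪out(0)={3}
  fail(3) 'ece': from fail(2)=0 chase 'e': 0 ⇒ 1;  out=∅∪out(1)=∅
  fail(5) 'ecd': from fail(2)=0 chase 'd': 0 ⇒ 0;  out=∅∪out(0)=∅
  fail(4) 'ecec': from fail(3)=1 chase 'c': 1 ⇒ 2;  out={0}∪out(2)={0,3}
  fail(6) 'ecdc': from fail(5)=0 chase 'c': 0 ⇒ 0;  out=∅∪out(0)=∅
  fail(7) 'ecdca': from fail(6)=0 chase 'a': 0 ⇒ 9;  out=∅∪out(9)={2}
  fail(8) 'ecdcac': from fail(7)=9 chase 'c': 9→0 ⇒ 0;  out={1}∪out(0)={1}

Run:
i=0 'e': node 0→1
i=1 'e': node 1→1 ·f
i=2 'c': node 1→2  → match P3@[1:2]
i=3 'e': node 2→3
i=4 'c': node 3→4  → match P0@[1:4],P3@[3:4]
i=5 'd': node 4→5 ·f
i=6 'd': node 5→0 ·f
i=7 'd': node 0→0
i=8 'b': node 0→0
i=9 'e': node 0→1
i=10 'c': node 1→2  → match P3@[9:10]
i=11 'd': node 2→5
i=12 'c': node 5→6
i=13 'a': node 6→7  → match P2@[13:13]
i=14 'c': node 7→8  → match P1@[9:14]
i=15 'd': node 8→0 ·f
i=16 'a': node 0→9  → match P2@[16:16]
i=17 'a': node 9→9 ·f  → match P2@[17:17]
i=18 'e': node 9→1 ·f
i=19 'e': node 1→1 ·f
i=20 'd': node 1→0 ·f
i=21 'c': node 0→0
i=22 'b': node 0→0
i=23 'e': node 0→1
i=24 'c': node 1→2  → match P3@[23:24]
i=25 'e': node 2→3
i=26 'c': node 3→4  → match P0@[23:26],P3@[25:26]
i=27 'e': node 4→3 ·f
i=28 'c': node 3→4  → match P0@[25:28],P3@[27:28]
i=29 'e': node 4→3 ·f
i=30 'c': node 3→4  → match P0@[27:30],P3@[29:30]
i=31 'e': node 4→3 ·f
i=32 'c': node 3→4  → match P0@[29:32],P3@[31:32]
i=33 'e': node 4→3 ·f
i=34 'e': node 3→1 ·f

All matches (sorted): [[2,3],[4,0],[4,3],[10,3],[13,2],[14,1],[16,2],[17,2],[24,3],[26,0],[26,3],[28,0],[28,3],[30,0],[30,3],[32,0],[32,3]]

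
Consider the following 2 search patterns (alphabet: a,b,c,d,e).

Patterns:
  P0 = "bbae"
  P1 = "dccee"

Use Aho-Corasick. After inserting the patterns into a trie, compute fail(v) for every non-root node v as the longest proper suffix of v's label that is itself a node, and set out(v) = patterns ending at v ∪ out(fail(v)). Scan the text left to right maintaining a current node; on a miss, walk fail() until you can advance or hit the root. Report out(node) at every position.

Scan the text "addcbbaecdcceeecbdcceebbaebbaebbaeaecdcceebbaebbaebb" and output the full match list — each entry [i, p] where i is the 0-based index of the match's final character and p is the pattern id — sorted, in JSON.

Build:
Trie nodes:
  0='ε' goto b→1 d→5
  1='b' goto b→2
  2='bb' goto a→3
  3='bba' goto e→4
  4='bbae' goto ·  ←P0
  5='d' goto c→6
  6='dc' goto c→7
  7='dcc' goto e→8
  8='dcce' goto e→9
  9='dccee' goto ·  ←P1

BFS fail/out derivation:
  n1('b'): parent n0 fail=0; on 'b' 0 → fail=0;  out ∅∪∅=∅
  n5('d'): parent n0 fail=0; on 'd' 0 → fail=0;  out ∅∪∅=∅
  n2('bb'): parent n1 fail=0; on 'b' 0 → fail=1;  out ∅∪∅=∅
  n6('dc'): parent n5 fail=0; on 'c' 0 → fail=0;  out ∅∪∅=∅
  n3('bba'): parent n2 fail=1; on 'a' 1→0 → fail=0;  out ∅∪∅=∅
  n7('dcc'): parent n6 fail=0; on 'c' 0 → fail=0;  out ∅∪∅=∅
  n4('bbae'): parent n3 fail=0; on 'e' 0 → fail=0;  out {0}∪∅={0}
  n8('dcce'): parent n7 fail=0; on 'e' 0 → fail=0;  out ∅∪∅=∅
  n9('dccee'): parent n8 fail=0; on 'e' 0 → fail=0;  out {1}∪∅={1}

Scan:
i=0 'a': node 0→0
i=1 'd': node 0→5
i=2 'd': node 5→5 (via fail)
i=3 'c': node 5→6
i=4 'b': node 6→1 (via fail)
i=5 'b': node 1→2
i=6 'a': node 2→3
i=7 'e': node 3→4  emit P0@[4:7]
i=8 'c': node 4→0 (via fail)
i=9 'd': node 0→5
i=10 'c': node 5→6
i=11 'c': node 6→7
i=12 'e': node 7→8
i=13 'e': node 8→9  emit P1@[9:13]
i=14 'e': node 9→0 (via fail)
i=15 'c': node 0→0
i=16 'b': node 0→1
i=17 'd': node 1→5 (via fail)
i=18 'c': node 5→6
i=19 'c': node 6→7
i=20 'e': node 7→8
i=21 'e': node 8→9  emit P1@[17:21]
i=22 'b': node 9→1 (via fail)
i=23 'b': node 1→2
i=24 'a': node 2→3
i=25 'e': node 3→4  emit P0@[22:25]
i=26 'b': node 4→1 (via fail)
i=27 'b': node 1→2
i=28 'a': node 2→3
i=29 'e': node 3→4  emit P0@[26:29]
i=30 'b': node 4→1 (via fail)
i=31 'b': node 1→2
i=32 'a': node 2→3
i=33 'e': node 3→4  emit P0@[30:33]
i=34 'a': node 4→0 (via fail)
i=35 'e': node 0→0
i=36 'c': node 0→0
i=37 'd': node 0→5
i=38 'c': node 5→6
i=39 'c': node 6→7
i=40 'e': node 7→8
i=41 'e': node 8→9  emit P1@[37:41]
i=42 'b': node 9→1 (via fail)
i=43 'b': node 1→2
i=44 'a': node 2→3
i=45 'e': node 3→4  emit P0@[42:45]
i=46 'b': node 4→1 (via fail)
i=47 'b': node 1→2
i=48 'a': node 2→3
i=49 'e': node 3→4  emit P0@[46:49]
i=50 'b': node 4→1 (via fail)
i=51 'b': node 1→2

Result: [[7,0],[13,1],[21,1],[25,0],[29,0],[33,0],[41,1],[45,0],[49,0]]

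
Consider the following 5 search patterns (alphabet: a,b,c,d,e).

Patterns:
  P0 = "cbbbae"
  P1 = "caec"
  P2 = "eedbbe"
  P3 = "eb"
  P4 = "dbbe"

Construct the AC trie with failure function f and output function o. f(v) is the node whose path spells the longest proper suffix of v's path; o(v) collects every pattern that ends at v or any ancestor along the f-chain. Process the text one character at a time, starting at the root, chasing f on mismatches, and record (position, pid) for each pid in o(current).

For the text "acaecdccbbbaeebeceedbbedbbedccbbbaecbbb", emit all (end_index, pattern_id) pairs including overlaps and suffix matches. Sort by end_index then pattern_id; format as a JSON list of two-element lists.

Build:
Trie nodes:
  0='ε' goto c→1 d→17 e→10
  1='c' goto a→7 b→2
  2='cb' goto b→3
  3='cbb' goto b→4
  4='cbbb' goto a→5
  5='cbbba' goto e→6
  6='cbbbae' goto ·  ←P0
  7='ca' goto e→8
  8='cae' goto c→9
  9='caec' goto ·  ←P1
  10='e' goto b→16 e→11
  11='ee' goto d→12
  12='eed' goto b→13
  13='eedb' goto b→14
  14='eedbb' goto e→15
  15='eedbbe' goto ·  ←P2
  16='eb' goto ·  ←P3
  17='d' goto b→18
  18='db' goto b→19
  19='dbb' goto e→20
  20='dbbe' goto ·  ←P4

BFS fail/out derivation:
  fail(1) 'c': from fail(0)=0 chase 'c': 0 ⇒ 0;  out=∅∪out(0)=∅
  fail(10) 'e': from fail(0)=0 chase 'e': 0 ⇒ 0;  out=∅∪out(0)=∅
  fail(17) 'd': from fail(0)=0 chase 'd': 0 ⇒ 0;  out=∅∪out(0)=∅
  fail(2) 'cb': from fail(1)=0 chase 'b': 0 ⇒ 0;  out=∅∪out(0)=∅
  fail(7) 'ca': from fail(1)=0 chase 'a': 0 ⇒ 0;  out=∅∪out(0)=∅
  fail(11) 'ee': from fail(10)=0 chase 'e': 0 ⇒ 10;  out=∅∪out(10)=∅
  fail(16) 'eb': from fail(10)=0 chase 'b': 0 ⇒ 0;  out={3}∪out(0)={3}
  fail(18) 'db': from fail(17)=0 chase 'b': 0 ⇒ 0;  out=∅∪out(0)=∅
  fail(3) 'cbb': from fail(2)=0 chase 'b': 0 ⇒ 0;  out=∅∪out(0)=∅
  fail(8) 'cae': from fail(7)=0 chase 'e': 0 ⇒ 10;  out=∅∪out(10)=∅
  fail(12) 'eed': from fail(11)=10 chase 'd': 10→0 ⇒ 17;  out=∅∪out(17)=∅
  fail(19) 'dbb': from fail(18)=0 chase 'b': 0 ⇒ 0;  out=∅∪out(0)=∅
  fail(4) 'cbbb': from fail(3)=0 chase 'b': 0 ⇒ 0;  out=∅∪out(0)=∅
  fail(9) 'caec': from fail(8)=10 chase 'c': 10→0 ⇒ 1;  out={1}∪out(1)={1}
  fail(13) 'eedb': from fail(12)=17 chase 'b': 17 ⇒ 18;  out=∅∪out(18)=∅
  fail(20) 'dbbe': from fail(19)=0 chase 'e': 0 ⇒ 10;  out={4}∪out(10)={4}
  fail(5) 'cbbba': from fail(4)=0 chase 'a': 0 ⇒ 0;  out=∅∪out(0)=∅
  fail(14) 'eedbb': from fail(13)=18 chase 'b': 18 ⇒ 19;  out=∅∪out(19)=∅
  fail(6) 'cbbbae': from fail(5)=0 chase 'e': 0 ⇒ 10;  out={0}∪out(10)={0}
  fail(15) 'eedbbe': from fail(14)=19 chase 'e': 19 ⇒ 20;  out={2}∪out(20)={2,4}

Scan:
pos 0 'a': at 0
pos 1 'c': at 1
pos 2 'a': at 7
pos 3 'e': at 8
pos 4 'c': at 9  emit P1@[1:4]
pos 5 'd': at 17 ·f
pos 6 'c': at 1 ·f
pos 7 'c': at 1 ·f
pos 8 'b': at 2
pos 9 'b': at 3
pos 10 'b': at 4
pos 11 'a': at 5
pos 12 'e': at 6  emit P0@[7:12]
pos 13 'e': at 11 ·f
pos 14 'b': at 16 ·f  emit P3@[13:14]
pos 15 'e': at 10 ·f
pos 16 'c': at 1 ·f
pos 17 'e': at 10 ·f
pos 18 'e': at 11
pos 19 'd': at 12
pos 20 'b': at 13
pos 21 'b': at 14
pos 22 'e': at 15  emit P2@[17:22],P4@[19:22]
pos 23 'd': at 17 ·f
pos 24 'b': at 18
pos 25 'b': at 19
pos 26 'e': at 20  emit P4@[23:26]
pos 27 'd': at 17 ·f
pos 28 'c': at 1 ·f
pos 29 'c': at 1 ·f
pos 30 'b': at 2
pos 31 'b': at 3
pos 32 'b': at 4
pos 33 'a': at 5
pos 34 'e': at 6  emit P0@[29:34]
pos 35 'c': at 1 ·f
pos 36 'b': at 2
pos 37 'b': at 3
pos 38 'b': at 4

All matches (sorted): [[4,1],[12,0],[14,3],[22,2],[22,4],[26,4],[34,0]]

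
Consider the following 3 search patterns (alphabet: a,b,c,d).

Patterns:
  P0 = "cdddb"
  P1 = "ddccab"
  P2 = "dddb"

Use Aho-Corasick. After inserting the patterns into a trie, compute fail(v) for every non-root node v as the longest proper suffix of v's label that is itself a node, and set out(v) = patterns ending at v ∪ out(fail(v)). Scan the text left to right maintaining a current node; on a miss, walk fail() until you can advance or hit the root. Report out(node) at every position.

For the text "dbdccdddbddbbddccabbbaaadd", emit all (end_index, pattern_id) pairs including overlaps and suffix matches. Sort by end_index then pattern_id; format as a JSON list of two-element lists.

Build automaton:
Trie (insert patterns):
  n0 'ε': c→1 d→6
  n1 'c': d→2
  n2 'cd': d→3
  n3 'cdd': d→4
  n4 'cddd': b→5
  n5 'cdddb': ·  [P0 ends]
  n6 'd': d→7
  n7 'dd': c→8 d→12
  n8 'ddc': c→9
  n9 'ddcc': a→10
  n10 'ddcca': b→11
  n11 'ddccab': ·  [P1 ends]
  n12 'ddd': b→13
  n13 'dddb': ·  [P2 ends]

Failure links (BFS by depth):
  n1('c'): parent n0 fail=0; on 'c' 0 → fail=0;  out ∅∪∅=∅
  n6('d'): parent n0 fail=0; on 'd' 0 → fail=0;  out ∅∪∅=∅
  n2('cd'): parent n1 fail=0; on 'd' 0 → fail=6;  out ∅∪∅=∅
  n7('dd'): parent n6 fail=0; on 'd' 0 → fail=6;  out ∅∪∅=∅
  n3('cdd'): parent n2 fail=6; on 'd' 6 → fail=7;  out ∅∪∅=∅
  n8('ddc'): parent n7 fail=6; on 'c' 6→0 → fail=1;  out ∅∪∅=∅
  n12('ddd'): parent n7 fail=6; on 'd' 6 → fail=7;  out ∅∪∅=∅
  n4('cddd'): parent n3 fail=7; on 'd' 7 → fail=12;  out ∅∪∅=∅
  n9('ddcc'): parent n8 fail=1; on 'c' 1→0 → fail=1;  out ∅∪∅=∅
  n13('dddb'): parent n12 fail=7; on 'b' 7→6→0 → fail=0;  out {2}∪∅={2}
  n5('cdddb'): parent n4 fail=12; on 'b' 12 → fail=13;  out {0}∪{2}={0,2}
  n10('ddcca'): parent n9 fail=1; on 'a' 1→0 → fail=0;  out ∅∪∅=∅
  n11('ddccab'): parent n10 fail=0; on 'b' 0 → fail=0;  out {1}∪∅={1}

Text stream:
i=0 'd': node 0→6
i=1 'b': node 6→0 ·f
i=2 'd': node 0→6
i=3 'c': node 6→1 ·f
i=4 'c': node 1→1 ·f
i=5 'd': node 1→2
i=6 'd': node 2→3
i=7 'd': node 3→4
i=8 'b': node 4→5  ** P0@[4:8],P2@[5:8]
i=9 'd': node 5→6 ·f
i=10 'd': node 6→7
i=11 'b': node 7→0 ·f
i=12 'b': node 0→0
i=13 'd': node 0→6
i=14 'd': node 6→7
i=15 'c': node 7→8
i=16 'c': node 8→9
i=17 'a': node 9→10
i=18 'b': node 10→11  ** P1@[13:18]
i=19 'b': node 11→0 ·f
i=20 'b': node 0→0
i=21 'a': node 0→0
i=22 'a': node 0→0
i=23 'a': node 0→0
i=24 'd': node 0→6
i=25 'd': node 6→7

All matches (sorted): [[8,0],[8,2],[18,1]]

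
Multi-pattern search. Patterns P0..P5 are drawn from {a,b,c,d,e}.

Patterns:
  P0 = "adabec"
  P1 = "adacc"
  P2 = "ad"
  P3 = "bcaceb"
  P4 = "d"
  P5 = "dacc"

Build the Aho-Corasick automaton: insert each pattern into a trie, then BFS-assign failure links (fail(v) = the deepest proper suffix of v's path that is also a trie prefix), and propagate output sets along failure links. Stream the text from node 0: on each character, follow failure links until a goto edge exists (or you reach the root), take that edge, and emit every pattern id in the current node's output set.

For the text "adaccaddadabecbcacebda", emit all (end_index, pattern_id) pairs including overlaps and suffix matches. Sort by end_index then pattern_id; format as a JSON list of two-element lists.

Construct AC machine:
Trie (insert patterns):
  n0 'ε': a→1 b→9 d→15
  n1 'a': d→2
  n2 'ad': a→3  [P2 ends]
  n3 'ada': b→4 c→7
  n4 'adab': e→5
  n5 'adabe': c→6
  n6 'adabec': ·  [P0 ends]
  n7 'adac': c→8
  n8 'adacc': ·  [P1 ends]
  n9 'b': c→10
  n10 'bc': a→11
  n11 'bca': c→12
  n12 'bcac': e→13
  n13 'bcace': b→14
  n14 'bcaceb': ·  [P3 ends]
  n15 'd': a→16  [P4 ends]
  n16 'da': c→17
  n17 'dac': c→18
  n18 'dacc': ·  [P5 ends]

Failure links (BFS by depth):
  n1('a'): parent n0 fail=0; on 'a' 0 → fail=0;  out ∅∪∅=∅
  n9('b'): parent n0 fail=0; on 'b' 0 → fail=0;  out ∅∪∅=∅
  n15('d'): parent n0 fail=0; on 'd' 0 → fail=0;  out {4}∪∅={4}
  n2('ad'): parent n1 fail=0; on 'd' 0 → fail=15;  out {2}∪{4}={2,4}
  n10('bc'): parent n9 fail=0; on 'c' 0 → fail=0;  out ∅∪∅=∅
  n16('da'): parent n15 fail=0; on 'a' 0 → fail=1;  out ∅∪∅=∅
  n3('ada'): parent n2 fail=15; on 'a' 15 → fail=16;  out ∅∪∅=∅
  n11('bca'): parent n10 fail=0; on 'a' 0 → fail=1;  out ∅∪∅=∅
  n17('dac'): parent n16 fail=1; on 'c' 1→0 → fail=0;  out ∅∪∅=∅
  n4('adab'): parent n3 fail=16; on 'b' 16→1→0 → fail=9;  out ∅∪∅=∅
  n7('adac'): parent n3 fail=16; on 'c' 16 → fail=17;  out ∅∪∅=∅
  n12('bcac'): parent n11 fail=1; on 'c' 1→0 → fail=0;  out ∅∪∅=∅
  n18('dacc'): parent n17 fail=0; on 'c' 0 → fail=0;  out {5}∪∅={5}
  n5('adabe'): parent n4 fail=9; on 'e' 9→0 → fail=0;  out ∅∪∅=∅
  n8('adacc'): parent n7 fail=17; on 'c' 17 → fail=18;  out {1}∪{5}={1,5}
  n13('bcace'): parent n12 fail=0; on 'e' 0 → fail=0;  out ∅∪∅=∅
  n6('adabec'): parent n5 fail=0; on 'c' 0 → fail=0;  out {0}∪∅={0}
  n14('bcaceb'): parent n13 fail=0; on 'b' 0 → fail=9;  out {3}∪∅={3}

Run:
[0] read 'a'  n0⇒n1
[1] read 'd'  n1⇒n2  → match P2@[0:1],P4@[1:1]
[2] read 'a'  n2⇒n3
[3] read 'c'  n3⇒n7
[4] read 'c'  n7⇒n8  → match P1@[0:4],P5@[1:4]
[5] read 'a'  n8⇒n1 (fail-walked)
[6] read 'd'  n1⇒n2  → match P2@[5:6],P4@[6:6]
[7] read 'd'  n2⇒n15 (fail-walked)  → match P4@[7:7]
[8] read 'a'  n15⇒n16
[9] read 'd'  n16⇒n2 (fail-walked)  → match P2@[8:9],P4@[9:9]
[10] read 'a'  n2⇒n3
[11] read 'b'  n3⇒n4
[12] read 'e'  n4⇒n5
[13] read 'c'  n5⇒n6  → match P0@[8:13]
[14] read 'b'  n6⇒n9 (fail-walked)
[15] read 'c'  n9⇒n10
[16] read 'a'  n10⇒n11
[17] read 'c'  n11⇒n12
[18] read 'e'  n12⇒n13
[19] read 'b'  n13⇒n14  → match P3@[14:19]
[20] read 'd'  n14⇒n15 (fail-walked)  → match P4@[20:20]
[21] read 'a'  n15⇒n16

Result: [[1,2],[1,4],[4,1],[4,5],[6,2],[6,4],[7,4],[9,2],[9,4],[13,0],[19,3],[20,4]]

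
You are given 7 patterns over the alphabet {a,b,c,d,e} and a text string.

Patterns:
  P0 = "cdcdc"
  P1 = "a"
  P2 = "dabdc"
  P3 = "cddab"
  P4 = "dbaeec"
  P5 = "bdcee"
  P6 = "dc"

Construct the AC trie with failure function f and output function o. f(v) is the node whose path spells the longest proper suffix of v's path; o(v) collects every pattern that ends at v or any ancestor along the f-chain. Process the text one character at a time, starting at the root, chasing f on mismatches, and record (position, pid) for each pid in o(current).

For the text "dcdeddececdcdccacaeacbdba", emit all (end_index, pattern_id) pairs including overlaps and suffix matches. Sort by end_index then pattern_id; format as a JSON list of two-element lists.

Construct AC machine:
Trie (insert patterns):
  n0 'ε': a→6 b→20 c→1 d→7
  n1 'c': d→2
  n2 'cd': c→3 d→12
  n3 'cdc': d→4
  n4 'cdcd': c→5
  n5 'cdcdc': ·  [P0 ends]
  n6 'a': ·  [P1 ends]
  n7 'd': a→8 b→15 c→25
  n8 'da': b→9
  n9 'dab': d→10
  n10 'dabd': c→11
  n11 'dabdc': ·  [P2 ends]
  n12 'cdd': a→13
  n13 'cdda': b→14
  n14 'cddab': ·  [P3 ends]
  n15 'db': a→16
  n16 'dba': e→17
  n17 'dbae': e→18
  n18 'dbaee': c→19
  n19 'dbaeec': ·  [P4 ends]
  n20 'b': d→21
  n21 'bd': c→22
  n22 'bdc': e→23
  n23 'bdce': e→24
  n24 'bdcee': ·  [P5 ends]
  n25 'dc': ·  [P6 ends]

Failure links (BFS by depth):
  fail(1) 'c': from fail(0)=0 chase 'c': 0 ⇒ 0;  out=∅∪out(0)=∅
  fail(6) 'a': from fail(0)=0 chase 'a': 0 ⇒ 0;  out={1}∪out(0)={1}
  fail(7) 'd': from fail(0)=0 chase 'd': 0 ⇒ 0;  out=∅∪out(0)=∅
  fail(20) 'b': from fail(0)=0 chase 'b': 0 ⇒ 0;  out=∅∪out(0)=∅
  fail(2) 'cd': from fail(1)=0 chase 'd': 0 ⇒ 7;  out=∅∪out(7)=∅
  fail(8) 'da': from fail(7)=0 chase 'a': 0 ⇒ 6;  out=∅∪out(6)={1}
  fail(15) 'db': from fail(7)=0 chase 'b': 0 ⇒ 20;  out=∅∪out(20)=∅
  fail(21) 'bd': from fail(20)=0 chase 'd': 0 ⇒ 7;  out=∅∪out(7)=∅
  fail(25) 'dc': from fail(7)=0 chase 'c': 0 ⇒ 1;  out={6}∪out(1)={6}
  fail(3) 'cdc': from fail(2)=7 chase 'c': 7 ⇒ 25;  out=∅∪out(25)={6}
  fail(9) 'dab': from fail(8)=6 chase 'b': 6→0 ⇒ 20;  out=∅∪out(20)=∅
  fail(12) 'cdd': from fail(2)=7 chase 'd': 7→0 ⇒ 7;  out=∅∪out(7)=∅
  fail(16) 'dba': from fail(15)=20 chase 'a': 20→0 ⇒ 6;  out=∅∪out(6)={1}
  fail(22) 'bdc': from fail(21)=7 chase 'c': 7 ⇒ 25;  out=∅∪out(25)={6}
  fail(4) 'cdcd': from fail(3)=25 chase 'd': 25→1 ⇒ 2;  out=∅∪out(2)=∅
  fail(10) 'dabd': from fail(9)=20 chase 'd': 20 ⇒ 21;  out=∅∪out(21)=∅
  fail(13) 'cdda': from fail(12)=7 chase 'a': 7 ⇒ 8;  out=∅∪out(8)={1}
  fail(17) 'dbae': from fail(16)=6 chase 'e': 6→0 ⇒ 0;  out=∅∪out(0)=∅
  fail(23) 'bdce': from fail(22)=25 chase 'e': 25→1→0 ⇒ 0;  out=∅∪out(0)=∅
  fail(5) 'cdcdc': from fail(4)=2 chase 'c': 2 ⇒ 3;  out={0}∪out(3)={0,6}
  fail(11) 'dabdc': from fail(10)=21 chase 'c': 21 ⇒ 22;  out={2}∪out(22)={2,6}
  fail(14) 'cddab': from fail(13)=8 chase 'b': 8 ⇒ 9;  out={3}∪out(9)={3}
  fail(18) 'dbaee': from fail(17)=0 chase 'e': 0 ⇒ 0;  out=∅∪out(0)=∅
  fail(24) 'bdcee': from fail(23)=0 chase 'e': 0 ⇒ 0;  out={5}∪out(0)={5}
  fail(19) 'dbaeec': from fail(18)=0 chase 'c': 0 ⇒ 1;  out={4}∪out(1)={4}

Run:
pos 0 'd': at 7
pos 1 'c': at 25  → match P6@[0:1]
pos 2 'd': at 2 (fail-walked)
pos 3 'e': at 0 (fail-walked)
pos 4 'd': at 7
pos 5 'd': at 7 (fail-walked)
pos 6 'e': at 0 (fail-walked)
pos 7 'c': at 1
pos 8 'e': at 0 (fail-walked)
pos 9 'c': at 1
pos 10 'd': at 2
pos 11 'c': at 3  → match P6@[10:11]
pos 12 'd': at 4
pos 13 'c': at 5  → match P0@[9:13],P6@[12:13]
pos 14 'c': at 1 (fail-walked)
pos 15 'a': at 6 (fail-walked)  → match P1@[15:15]
pos 16 'c': at 1 (fail-walked)
pos 17 'a': at 6 (fail-walked)  → match P1@[17:17]
pos 18 'e': at 0 (fail-walked)
pos 19 'a': at 6  → match P1@[19:19]
pos 20 'c': at 1 (fail-walked)
pos 21 'b': at 20 (fail-walked)
pos 22 'd': at 21
pos 23 'b': at 15 (fail-walked)
pos 24 'a': at 16  → match P1@[24:24]

Result: [[1,6],[11,6],[13,0],[13,6],[15,1],[17,1],[19,1],[24,1]]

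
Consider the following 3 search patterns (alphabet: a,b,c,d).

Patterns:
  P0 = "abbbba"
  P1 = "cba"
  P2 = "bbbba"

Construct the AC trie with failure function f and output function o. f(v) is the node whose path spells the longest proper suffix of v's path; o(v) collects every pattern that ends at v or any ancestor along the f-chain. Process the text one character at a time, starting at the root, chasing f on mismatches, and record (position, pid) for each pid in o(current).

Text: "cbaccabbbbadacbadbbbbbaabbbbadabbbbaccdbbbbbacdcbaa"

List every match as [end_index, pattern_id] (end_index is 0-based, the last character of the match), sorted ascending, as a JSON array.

Build:
Trie (insert patterns):
  0='ε' goto a→1 b→10 c→7
  1='a' goto b→2
  2='ab' goto b→3
  3='abb' goto b→4
  4='abbb' goto b→5
  5='abbbb' goto a→6
  6='abbbba' goto ·  ←P0
  7='c' goto b→8
  8='cb' goto a→9
  9='cba' goto ·  ←P1
  10='b' goto b→11
  11='bb' goto b→12
  12='bbb' goto b→13
  13='bbbb' goto a→14
  14='bbbba' goto ·  ←P2

BFS fail/out derivation:
  n1('a'): parent n0 fail=0; on 'a' 0 → fail=0;  out ∅∪∅=∅
  n7('c'): parent n0 fail=0; on 'c' 0 → fail=0;  out ∅∪∅=∅
  n10('b'): parent n0 fail=0; on 'b' 0 → fail=0;  out ∅∪∅=∅
  n2('ab'): parent n1 fail=0; on 'b' 0 → fail=10;  out ∅∪∅=∅
  n8('cb'): parent n7 fail=0; on 'b' 0 → fail=10;  out ∅∪∅=∅
  n11('bb'): parent n10 fail=0; on 'b' 0 → fail=10;  out ∅∪∅=∅
  n3('abb'): parent n2 fail=10; on 'b' 10 → fail=11;  out ∅∪∅=∅
  n9('cba'): parent n8 fail=10; on 'a' 10→0 → fail=1;  out {1}∪∅={1}
  n12('bbb'): parent n11 fail=10; on 'b' 10 → fail=11;  out ∅∪∅=∅
  n4('abbb'): parent n3 fail=11; on 'b' 11 → fail=12;  out ∅∪∅=∅
  n13('bbbb'): parent n12 fail=11; on 'b' 11 → fail=12;  out ∅∪∅=∅
  n5('abbbb'): parent n4 fail=12; on 'b' 12 → fail=13;  out ∅∪∅=∅
  n14('bbbba'): parent n13 fail=12; on 'a' 12→11→10→0 → fail=1;  out {2}∪∅={2}
  n6('abbbba'): parent n5 fail=13; on 'a' 13 → fail=14;  out {0}∪{2}={0,2}

Run:
pos 0 'c': at 7
pos 1 'b': at 8
pos 2 'a': at 9  ** P1@[0:2]
pos 3 'c': at 7 (fail-walked)
pos 4 'c': at 7 (fail-walked)
pos 5 'a': at 1 (fail-walked)
pos 6 'b': at 2
pos 7 'b': at 3
pos 8 'b': at 4
pos 9 'b': at 5
pos 10 'a': at 6  ** P0@[5:10],P2@[6:10]
pos 11 'd': at 0 (fail-walked)
pos 12 'a': at 1
pos 13 'c': at 7 (fail-walked)
pos 14 'b': at 8
pos 15 'a': at 9  ** P1@[13:15]
pos 16 'd': at 0 (fail-walked)
pos 17 'b': at 10
pos 18 'b': at 11
pos 19 'b': at 12
pos 20 'b': at 13
pos 21 'b': at 13 (fail-walked)
pos 22 'a': at 14  ** P2@[18:22]
pos 23 'a': at 1 (fail-walked)
pos 24 'b': at 2
pos 25 'b': at 3
pos 26 'b': at 4
pos 27 'b': at 5
pos 28 'a': at 6  ** P0@[23:28],P2@[24:28]
pos 29 'd': at 0 (fail-walked)
pos 30 'a': at 1
pos 31 'b': at 2
pos 32 'b': at 3
pos 33 'b': at 4
pos 34 'b': at 5
pos 35 'a': at 6  ** P0@[30:35],P2@[31:35]
pos 36 'c': at 7 (fail-walked)
pos 37 'c': at 7 (fail-walked)
pos 38 'd': at 0 (fail-walked)
pos 39 'b': at 10
pos 40 'b': at 11
pos 41 'b': at 12
pos 42 'b': at 13
pos 43 'b': at 13 (fail-walked)
pos 44 'a': at 14  ** P2@[40:44]
pos 45 'c': at 7 (fail-walked)
pos 46 'd': at 0 (fail-walked)
pos 47 'c': at 7
pos 48 'b': at 8
pos 49 'a': at 9  ** P1@[47:49]
pos 50 'a': at 1 (fail-walked)

Result: [[2,1],[10,0],[10,2],[15,1],[22,2],[28,0],[28,2],[35,0],[35,2],[44,2],[49,1]]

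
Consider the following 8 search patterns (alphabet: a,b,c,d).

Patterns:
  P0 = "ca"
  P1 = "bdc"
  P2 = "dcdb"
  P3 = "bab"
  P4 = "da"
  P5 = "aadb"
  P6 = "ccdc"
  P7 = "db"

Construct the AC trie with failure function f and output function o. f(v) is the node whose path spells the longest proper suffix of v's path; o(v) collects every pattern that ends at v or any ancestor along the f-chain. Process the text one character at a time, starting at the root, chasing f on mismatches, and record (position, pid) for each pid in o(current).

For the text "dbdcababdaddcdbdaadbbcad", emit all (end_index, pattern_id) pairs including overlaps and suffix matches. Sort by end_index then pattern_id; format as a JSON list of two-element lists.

Construct AC machine:
Trie (insert patterns):
  0='ε' goto a→13 b→3 c→1 d→6
  1='c' goto a→2 c→17
  2='ca' goto ·  [P0 ends]
  3='b' goto a→10 d→4
  4='bd' goto c→5
  5='bdc' goto ·  [P1 ends]
  6='d' goto a→12 b→20 c→7
  7='dc' goto d→8
  8='dcd' goto b→9
  9='dcdb' goto ·  [P2 ends]
  10='ba' goto b→11
  11='bab' goto ·  [P3 ends]
  12='da' goto ·  [P4 ends]
  13='a' goto a→14
  14='aa' goto d→15
  15='aad' goto b→16
  16='aadb' goto ·  [P5 ends]
  17='cc' goto d→18
  18='ccd' goto c→19
  19='ccdc' goto ·  [P6 ends]
  20='db' goto ·  [P7 ends]

BFS fail/out derivation:
  n1('c'): parent n0 fail=0; on 'c' 0 → fail=0;  out ∅∪∅=∅
  n3('b'): parent n0 fail=0; on 'b' 0 → fail=0;  out ∅∪∅=∅
  n6('d'): parent n0 fail=0; on 'd' 0 → fail=0;  out ∅∪∅=∅
  n13('a'): parent n0 fail=0; on 'a' 0 → fail=0;  out ∅∪∅=∅
  n2('ca'): parent n1 fail=0; on 'a' 0 → fail=13;  out {0}∪∅={0}
  n4('bd'): parent n3 fail=0; on 'd' 0 → fail=6;  out ∅∪∅=∅
  n7('dc'): parent n6 fail=0; on 'c' 0 → fail=1;  out ∅∪∅=∅
  n10('ba'): parent n3 fail=0; on 'a' 0 → fail=13;  out ∅∪∅=∅
  n12('da'): parent n6 fail=0; on 'a' 0 → fail=13;  out {4}∪∅={4}
  n14('aa'): parent n13 fail=0; on 'a' 0 → fail=13;  out ∅∪∅=∅
  n17('cc'): parent n1 fail=0; on 'c' 0 → fail=1;  out ∅∪∅=∅
  n20('db'): parent n6 fail=0; on 'b' 0 → fail=3;  out {7}∪∅={7}
  n5('bdc'): parent n4 fail=6; on 'c' 6 → fail=7;  out {1}∪∅={1}
  n8('dcd'): parent n7 fail=1; on 'd' 1→0 → fail=6;  out ∅∪∅=∅
  n11('bab'): parent n10 fail=13; on 'b' 13→0 → fail=3;  out {3}∪∅={3}
  n15('aad'): parent n14 fail=13; on 'd' 13→0 → fail=6;  out ∅∪∅=∅
  n18('ccd'): parent n17 fail=1; on 'd' 1→0 → fail=6;  out ∅∪∅=∅
  n9('dcdb'): parent n8 fail=6; on 'b' 6 → fail=20;  out {2}∪{7}={2,7}
  n16('aadb'): parent n15 fail=6; on 'b' 6 → fail=20;  out {5}∪{7}={5,7}
  n19('ccdc'): parent n18 fail=6; on 'c' 6 → fail=7;  out {6}∪∅={6}

Scan:
i=0 'd': node 0→6
i=1 'b': node 6→20  ** P7@[0:1]
i=2 'd': node 20→4 (fail-walked)
i=3 'c': node 4→5  ** P1@[1:3]
i=4 'a': node 5→2 (fail-walked)  ** P0@[3:4]
i=5 'b': node 2→3 (fail-walked)
i=6 'a': node 3→10
i=7 'b': node 10→11  ** P3@[5:7]
i=8 'd': node 11→4 (fail-walked)
i=9 'a': node 4→12 (fail-walked)  ** P4@[8:9]
i=10 'd': node 12→6 (fail-walked)
i=11 'd': node 6→6 (fail-walked)
i=12 'c': node 6→7
i=13 'd': node 7→8
i=14 'b': node 8→9  ** P2@[11:14],P7@[13:14]
i=15 'd': node 9→4 (fail-walked)
i=16 'a': node 4→12 (fail-walked)  ** P4@[15:16]
i=17 'a': node 12→14 (fail-walked)
i=18 'd': node 14→15
i=19 'b': node 15→16  ** P5@[16:19],P7@[18:19]
i=20 'b': node 16→3 (fail-walked)
i=21 'c': node 3→1 (fail-walked)
i=22 'a': node 1→2  ** P0@[21:22]
i=23 'd': node 2→6 (fail-walked)

Matches: [[1,7],[3,1],[4,0],[7,3],[9,4],[14,2],[14,7],[16,4],[19,5],[19,7],[22,0]]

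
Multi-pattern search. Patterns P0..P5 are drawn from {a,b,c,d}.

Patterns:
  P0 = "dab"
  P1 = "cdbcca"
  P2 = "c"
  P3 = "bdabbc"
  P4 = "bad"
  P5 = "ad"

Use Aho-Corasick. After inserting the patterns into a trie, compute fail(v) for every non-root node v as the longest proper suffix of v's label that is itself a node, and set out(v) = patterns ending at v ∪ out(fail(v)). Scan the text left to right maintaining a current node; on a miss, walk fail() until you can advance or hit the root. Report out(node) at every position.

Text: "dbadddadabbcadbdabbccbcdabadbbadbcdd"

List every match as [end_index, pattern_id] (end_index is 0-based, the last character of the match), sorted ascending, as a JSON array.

Build automaton:
Trie nodes:
  0='ε' goto a→18 b→10 c→4 d→1
  1='d' goto a→2
  2='da' goto b→3
  3='dab' goto ·  ←P0
  4='c' goto d→5  ←P2
  5='cd' goto b→6
  6='cdb' goto c→7
  7='cdbc' goto c→8
  8='cdbcc' goto a→9
  9='cdbcca' goto ·  ←P1
  10='b' goto a→16 d→11
  11='bd' goto a→12
  12='bda' goto b→13
  13='bdab' goto b→14
  14='bdabb' goto c→15
  15='bdabbc' goto ·  ←P3
  16='ba' goto d→17
  17='bad' goto ·  ←P4
  18='a' goto d→19
  19='ad' goto ·  ←P5

BFS fail/out derivation:
  n1('d'): parent n0 fail=0; on 'd' 0 → fail=0;  out ∅∪∅=∅
  n4('c'): parent n0 fail=0; on 'c' 0 → fail=0;  out {2}∪∅={2}
  n10('b'): parent n0 fail=0; on 'b' 0 → fail=0;  out ∅∪∅=∅
  n18('a'): parent n0 fail=0; on 'a' 0 → fail=0;  out ∅∪∅=∅
  n2('da'): parent n1 fail=0; on 'a' 0 → fail=18;  out ∅∪∅=∅
  n5('cd'): parent n4 fail=0; on 'd' 0 → fail=1;  out ∅∪∅=∅
  n11('bd'): parent n10 fail=0; on 'd' 0 → fail=1;  out ∅∪∅=∅
  n16('ba'): parent n10 fail=0; on 'a' 0 → fail=18;  out ∅∪∅=∅
  n19('ad'): parent n18 fail=0; on 'd' 0 → fail=1;  out {5}∪∅={5}
  n3('dab'): parent n2 fail=18; on 'b' 18→0 → fail=10;  out {0}∪∅={0}
  n6('cdb'): parent n5 fail=1; on 'b' 1→0 → fail=10;  out ∅∪∅=∅
  n12('bda'): parent n11 fail=1; on 'a' 1 → fail=2;  out ∅∪∅=∅
  n17('bad'): parent n16 fail=18; on 'd' 18 → fail=19;  out {4}∪{5}={4,5}
  n7('cdbc'): parent n6 fail=10; on 'c' 10→0 → fail=4;  out ∅∪{2}={2}
  n13('bdab'): parent n12 fail=2; on 'b' 2 → fail=3;  out ∅∪{0}={0}
  n8('cdbcc'): parent n7 fail=4; on 'c' 4→0 → fail=4;  out ∅∪{2}={2}
  n14('bdabb'): parent n13 fail=3; on 'b' 3→10→0 → fail=10;  out ∅∪∅=∅
  n9('cdbcca'): parent n8 fail=4; on 'a' 4→0 → fail=18;  out {1}∪∅={1}
  n15('bdabbc'): parent n14 fail=10; on 'c' 10→0 → fail=4;  out {3}∪{2}={2,3}

Run:
i=0 'd': node 0→1
i=1 'b': node 1→10 (fail-walked)
i=2 'a': node 10→16
i=3 'd': node 16→17  ** P4@[1:3],P5@[2:3]
i=4 'd': node 17→1 (fail-walked)
i=5 'd': node 1→1 (fail-walked)
i=6 'a': node 1→2
i=7 'd': node 2→19 (fail-walked)  ** P5@[6:7]
i=8 'a': node 19→2 (fail-walked)
i=9 'b': node 2→3  ** P0@[7:9]
i=10 'b': node 3→10 (fail-walked)
i=11 'c': node 10→4 (fail-walked)  ** P2@[11:11]
i=12 'a': node 4→18 (fail-walked)
i=13 'd': node 18→19  ** P5@[12:13]
i=14 'b': node 19→10 (fail-walked)
i=15 'd': node 10→11
i=16 'a': node 11→12
i=17 'b': node 12→13  ** P0@[15:17]
i=18 'b': node 13→14
i=19 'c': node 14→15  ** P2@[19:19],P3@[14:19]
i=20 'c': node 15→4 (fail-walked)  ** P2@[20:20]
i=21 'b': node 4→10 (fail-walked)
i=22 'c': node 10→4 (fail-walked)  ** P2@[22:22]
i=23 'd': node 4→5
i=24 'a': node 5→2 (fail-walked)
i=25 'b': node 2→3  ** P0@[23:25]
i=26 'a': node 3→16 (fail-walked)
i=27 'd': node 16→17  ** P4@[25:27],P5@[26:27]
i=28 'b': node 17→10 (fail-walked)
i=29 'b': node 10→10 (fail-walked)
i=30 'a': node 10→16
i=31 'd': node 16→17  ** P4@[29:31],P5@[30:31]
i=32 'b': node 17→10 (fail-walked)
i=33 'c': node 10→4 (fail-walked)  ** P2@[33:33]
i=34 'd': node 4→5
i=35 'd': node 5→1 (fail-walked)

Result: [[3,4],[3,5],[7,5],[9,0],[11,2],[13,5],[17,0],[19,2],[19,3],[20,2],[22,2],[25,0],[27,4],[27,5],[31,4],[31,5],[33,2]]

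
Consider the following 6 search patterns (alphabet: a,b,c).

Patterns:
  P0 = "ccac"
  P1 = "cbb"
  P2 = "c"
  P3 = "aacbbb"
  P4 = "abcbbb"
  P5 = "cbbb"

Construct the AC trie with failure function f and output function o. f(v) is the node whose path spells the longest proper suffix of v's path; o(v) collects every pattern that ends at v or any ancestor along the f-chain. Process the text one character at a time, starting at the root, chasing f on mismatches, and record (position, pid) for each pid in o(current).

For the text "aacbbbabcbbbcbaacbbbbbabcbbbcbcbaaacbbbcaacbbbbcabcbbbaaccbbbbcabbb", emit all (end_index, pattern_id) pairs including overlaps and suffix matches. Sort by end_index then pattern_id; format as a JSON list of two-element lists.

Build:
Trie (insert patterns):
  n0 'ε': a→7 c→1
  n1 'c': b→5 c→2  [P2 ends]
  n2 'cc': a→3
  n3 'cca': c→4
  n4 'ccac': ·  [P0 ends]
  n5 'cb': b→6
  n6 'cbb': b→18  [P1 ends]
  n7 'a': a→8 b→13
  n8 'aa': c→9
  n9 'aac': b→10
  n10 'aacb': b→11
  n11 'aacbb': b→12
  n12 'aacbbb': ·  [P3 ends]
  n13 'ab': c→14
  n14 'abc': b→15
  n15 'abcb': b→16
  n16 'abcbb': b→17
  n17 'abcbbb': ·  [P4 ends]
  n18 'cbbb': ·  [P5 ends]

Failure links (BFS by depth):
  n1('c'): parent n0 fail=0; on 'c' 0 → fail=0;  out {2}∪∅={2}
  n7('a'): parent n0 fail=0; on 'a' 0 → fail=0;  out ∅∪∅=∅
  n2('cc'): parent n1 fail=0; on 'c' 0 → fail=1;  out ∅∪{2}={2}
  n5('cb'): parent n1 fail=0; on 'b' 0 → fail=0;  out ∅∪∅=∅
  n8('aa'): parent n7 fail=0; on 'a' 0 → fail=7;  out ∅∪∅=∅
  n13('ab'): parent n7 fail=0; on 'b' 0 → fail=0;  out ∅∪∅=∅
  n3('cca'): parent n2 fail=1; on 'a' 1→0 → fail=7;  out ∅∪∅=∅
  n6('cbb'): parent n5 fail=0; on 'b' 0 → fail=0;  out {1}∪∅={1}
  n9('aac'): parent n8 fail=7; on 'c' 7→0 → fail=1;  out ∅∪{2}={2}
  n14('abc'): parent n13 fail=0; on 'c' 0 → fail=1;  out ∅∪{2}={2}
  n4('ccac'): parent n3 fail=7; on 'c' 7→0 → fail=1;  out {0}∪{2}={0,2}
  n10('aacb'): parent n9 fail=1; on 'b' 1 → fail=5;  out ∅∪∅=∅
  n15('abcb'): parent n14 fail=1; on 'b' 1 → fail=5;  out ∅∪∅=∅
  n18('cbbb'): parent n6 fail=0; on 'b' 0 → fail=0;  out {5}∪∅={5}
  n11('aacbb'): parent n10 fail=5; on 'b' 5 → fail=6;  out ∅∪{1}={1}
  n16('abcbb'): parent n15 fail=5; on 'b' 5 → fail=6;  out ∅∪{1}={1}
  n12('aacbbb'): parent n11 fail=6; on 'b' 6 → fail=18;  out {3}∪{5}={3,5}
  n17('abcbbb'): parent n16 fail=6; on 'b' 6 → fail=18;  out {4}∪{5}={4,5}

Run:
[0] read 'a'  n0⇒n7
[1] read 'a'  n7⇒n8
[2] read 'c'  n8⇒n9  ** P2@[2:2]
[3] read 'b'  n9⇒n10
[4] read 'b'  n10⇒n11  ** P1@[2:4]
[5] read 'b'  n11⇒n12  ** P3@[0:5],P5@[2:5]
[6] read 'a'  n12⇒n7 (via fail)
[7] read 'b'  n7⇒n13
[8] read 'c'  n13⇒n14  ** P2@[8:8]
[9] read 'b'  n14⇒n15
[10] read 'b'  n15⇒n16  ** P1@[8:10]
[11] read 'b'  n16⇒n17  ** P4@[6:11],P5@[8:11]
[12] read 'c'  n17⇒n1 (via fail)  ** P2@[12:12]
[13] read 'b'  n1⇒n5
[14] read 'a'  n5⇒n7 (via fail)
[15] read 'a'  n7⇒n8
[16] read 'c'  n8⇒n9  ** P2@[16:16]
[17] read 'b'  n9⇒n10
[18] read 'b'  n10⇒n11  ** P1@[16:18]
[19] read 'b'  n11⇒n12  ** P3@[14:19],P5@[16:19]
[20] read 'b'  n12⇒n0 (via fail)
[21] read 'b'  n0⇒n0
[22] read 'a'  n0⇒n7
[23] read 'b'  n7⇒n13
[24] read 'c'  n13⇒n14  ** P2@[24:24]
[25] read 'b'  n14⇒n15
[26] read 'b'  n15⇒n16  ** P1@[24:26]
[27] read 'b'  n16⇒n17  ** P4@[22:27],P5@[24:27]
[28] read 'c'  n17⇒n1 (via fail)  ** P2@[28:28]
[29] read 'b'  n1⇒n5
[30] read 'c'  n5⇒n1 (via fail)  ** P2@[30:30]
[31] read 'b'  n1⇒n5
[32] read 'a'  n5⇒n7 (via fail)
[33] read 'a'  n7⇒n8
[34] read 'a'  n8⇒n8 (via fail)
[35] read 'c'  n8⇒n9  ** P2@[35:35]
[36] read 'b'  n9⇒n10
[37] read 'b'  n10⇒n11  ** P1@[35:37]
[38] read 'b'  n11⇒n12  ** P3@[33:38],P5@[35:38]
[39] read 'c'  n12⇒n1 (via fail)  ** P2@[39:39]
[40] read 'a'  n1⇒n7 (via fail)
[41] read 'a'  n7⇒n8
[42] read 'c'  n8⇒n9  ** P2@[42:42]
[43] read 'b'  n9⇒n10
[44] read 'b'  n10⇒n11  ** P1@[42:44]
[45] read 'b'  n11⇒n12  ** P3@[40:45],P5@[42:45]
[46] read 'b'  n12⇒n0 (via fail)
[47] read 'c'  n0⇒n1  ** P2@[47:47]
[48] read 'a'  n1⇒n7 (via fail)
[49] read 'b'  n7⇒n13
[50] read 'c'  n13⇒n14  ** P2@[50:50]
[51] read 'b'  n14⇒n15
[52] read 'b'  n15⇒n16  ** P1@[50:52]
[53] read 'b'  n16⇒n17  ** P4@[48:53],P5@[50:53]
[54] read 'a'  n17⇒n7 (via fail)
[55] read 'a'  n7⇒n8
[56] read 'c'  n8⇒n9  ** P2@[56:56]
[57] read 'c'  n9⇒n2 (via fail)  ** P2@[57:57]
[58] read 'b'  n2⇒n5 (via fail)
[59] read 'b'  n5⇒n6  ** P1@[57:59]
[60] read 'b'  n6⇒n18  ** P5@[57:60]
[61] read 'b'  n18⇒n0 (via fail)
[62] read 'c'  n0⇒n1  ** P2@[62:62]
[63] read 'a'  n1⇒n7 (via fail)
[64] read 'b'  n7⇒n13
[65] read 'b'  n13⇒n0 (via fail)
[66] read 'b'  n0⇒n0

Matches: [[2,2],[4,1],[5,3],[5,5],[8,2],[10,1],[11,4],[11,5],[12,2],[16,2],[18,1],[19,3],[19,5],[24,2],[26,1],[27,4],[27,5],[28,2],[30,2],[35,2],[37,1],[38,3],[38,5],[39,2],[42,2],[44,1],[45,3],[45,5],[47,2],[50,2],[52,1],[53,4],[53,5],[56,2],[57,2],[59,1],[60,5],[62,2]]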